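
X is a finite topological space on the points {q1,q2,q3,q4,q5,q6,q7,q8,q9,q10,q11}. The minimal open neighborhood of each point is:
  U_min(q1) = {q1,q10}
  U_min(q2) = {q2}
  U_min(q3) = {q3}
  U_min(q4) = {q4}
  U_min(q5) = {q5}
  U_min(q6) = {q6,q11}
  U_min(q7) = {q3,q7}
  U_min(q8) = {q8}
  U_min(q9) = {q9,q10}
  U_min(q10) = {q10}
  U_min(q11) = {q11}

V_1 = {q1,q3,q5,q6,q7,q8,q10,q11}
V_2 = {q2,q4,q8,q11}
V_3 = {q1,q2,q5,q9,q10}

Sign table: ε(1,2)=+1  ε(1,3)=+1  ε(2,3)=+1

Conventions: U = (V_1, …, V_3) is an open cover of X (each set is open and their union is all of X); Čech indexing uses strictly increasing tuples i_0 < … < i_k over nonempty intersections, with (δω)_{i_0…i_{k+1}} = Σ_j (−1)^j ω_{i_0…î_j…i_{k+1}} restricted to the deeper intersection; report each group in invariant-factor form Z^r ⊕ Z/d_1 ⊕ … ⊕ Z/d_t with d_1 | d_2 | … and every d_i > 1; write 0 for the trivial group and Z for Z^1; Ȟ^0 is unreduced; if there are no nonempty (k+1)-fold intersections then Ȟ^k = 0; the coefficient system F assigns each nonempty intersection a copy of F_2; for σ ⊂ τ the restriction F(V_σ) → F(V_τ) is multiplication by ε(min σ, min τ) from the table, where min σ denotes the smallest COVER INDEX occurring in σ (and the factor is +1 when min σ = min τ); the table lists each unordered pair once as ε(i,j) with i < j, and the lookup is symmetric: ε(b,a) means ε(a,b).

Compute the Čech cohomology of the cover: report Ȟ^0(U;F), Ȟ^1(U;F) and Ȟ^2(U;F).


Ȟ^0 ≅ Z/2, Ȟ^1 ≅ Z/2 and Ȟ^2 ≅ 0

nerve of the cover:
  V12={q8,q11} V13={q1,q5,q10} V23={q2}
C dims 3,3; δ0: rk_F2 2
Ȟ^0 = (3 − 2) − 0 = 1, so Ȟ^0 ≅ Z/2
Ȟ^1 = (3 − 0) − 2 = 1, so Ȟ^1 ≅ Z/2
Ȟ^2 = (0 − 0) − 0 = 0, so Ȟ^2 ≅ 0


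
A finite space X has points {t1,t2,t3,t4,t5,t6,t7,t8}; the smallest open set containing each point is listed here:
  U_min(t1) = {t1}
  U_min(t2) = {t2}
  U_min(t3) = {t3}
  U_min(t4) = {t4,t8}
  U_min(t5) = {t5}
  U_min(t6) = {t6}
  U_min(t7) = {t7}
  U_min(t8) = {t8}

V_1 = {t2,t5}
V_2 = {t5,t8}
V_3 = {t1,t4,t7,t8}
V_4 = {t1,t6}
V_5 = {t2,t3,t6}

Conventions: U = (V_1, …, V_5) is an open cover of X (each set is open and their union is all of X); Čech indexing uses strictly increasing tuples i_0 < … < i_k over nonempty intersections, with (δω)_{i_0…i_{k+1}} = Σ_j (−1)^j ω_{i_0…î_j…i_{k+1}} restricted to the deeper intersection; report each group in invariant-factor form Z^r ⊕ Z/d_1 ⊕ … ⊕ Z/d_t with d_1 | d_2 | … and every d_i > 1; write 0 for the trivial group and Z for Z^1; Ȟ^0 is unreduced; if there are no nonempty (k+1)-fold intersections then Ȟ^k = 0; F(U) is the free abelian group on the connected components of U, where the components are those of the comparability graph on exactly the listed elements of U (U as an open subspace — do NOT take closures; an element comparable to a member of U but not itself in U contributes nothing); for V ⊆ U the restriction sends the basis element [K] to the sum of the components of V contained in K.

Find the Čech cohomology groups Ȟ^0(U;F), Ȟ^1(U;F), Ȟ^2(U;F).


nonempty intersections:
  V12={t5} V15={t2} V23={t8} V34={t1} V45={t6}
components per intersection:
  V1: {t2} {t5}
  V2: {t5} {t8}
  V3: {t1} {t4,t8} {t7}
  V4: {t1} {t6}
  V5: {t2} {t3} {t6}
  V12: {t5}
  V15: {t2}
  V23: {t8}
  V34: {t1}
  V45: {t6}
C dims 12,5; δ0: rk 5, SNF 1^5
Ȟ^0: (12−5)−0=7 ⇒ Z^7
Ȟ^1: (5−0)−5=0 ⇒ 0
Ȟ^2: (0−0)−0=0 ⇒ 0

Ȟ^0 = Z^7, Ȟ^1 = 0 and Ȟ^2 = 0


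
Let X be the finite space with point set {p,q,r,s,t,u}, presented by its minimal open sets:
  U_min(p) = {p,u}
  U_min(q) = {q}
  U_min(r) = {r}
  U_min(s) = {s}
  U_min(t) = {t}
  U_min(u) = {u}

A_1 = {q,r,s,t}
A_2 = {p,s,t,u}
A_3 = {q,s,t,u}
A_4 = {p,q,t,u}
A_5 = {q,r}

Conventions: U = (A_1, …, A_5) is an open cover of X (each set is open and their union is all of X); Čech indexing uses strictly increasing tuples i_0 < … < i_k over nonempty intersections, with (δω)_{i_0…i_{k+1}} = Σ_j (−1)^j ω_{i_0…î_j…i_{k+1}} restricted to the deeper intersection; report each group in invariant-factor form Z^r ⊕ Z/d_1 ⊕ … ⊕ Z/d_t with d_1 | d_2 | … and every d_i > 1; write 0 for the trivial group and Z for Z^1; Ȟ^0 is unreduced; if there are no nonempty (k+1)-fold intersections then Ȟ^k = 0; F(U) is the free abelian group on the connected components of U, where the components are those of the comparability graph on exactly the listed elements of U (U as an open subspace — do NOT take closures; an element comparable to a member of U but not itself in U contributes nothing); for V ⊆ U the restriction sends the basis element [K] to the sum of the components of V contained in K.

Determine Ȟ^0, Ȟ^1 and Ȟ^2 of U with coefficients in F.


cover nerve:
  A12={s,t} A13={q,s,t} A14={q,t} A15={q,r} A23={s,t,u} A24={p,t,u} A34={q,t,u} A35={q} A45={q}
  A123={s,t} A124={t} A134={q,t} A135={q} A145={q} A234={t,u} A345={q}
  A1234={t} A1345={q}
components per intersection:
  A1: {q} {r} {s} {t}
  A2: {p,u} {s} {t}
  A3: {q} {s} {t} {u}
  A4: {p,u} {q} {t}
  A5: {q} {r}
  A12: {s} {t}
  A13: {q} {s} {t}
  A14: {q} {t}
  A15: {q} {r}
  A23: {s} {t} {u}
  A24: {p,u} {t}
  A34: {q} {t} {u}
  A35: {q}
  A45: {q}
  A123: {s} {t}
  A124: {t}
  A134: {q} {t}
  A135: {q}
  A145: {q}
  A234: {t} {u}
  A345: {q}
  A1234: {t}
  A1345: {q}
C dims 16,19,10,2; δ0: rk 11, SNF 1^11; δ1: rk 8, SNF 1^8; δ2: rk 2, SNF 1^2
Ȟ^0: (16−11)−0=5 ⇒ Z^5
Ȟ^1: (19−8)−11=0 ⇒ 0
Ȟ^2: (10−2)−8=0 ⇒ 0

Ȟ^0 ≅ Z^5, Ȟ^1 ≅ 0, Ȟ^2 ≅ 0


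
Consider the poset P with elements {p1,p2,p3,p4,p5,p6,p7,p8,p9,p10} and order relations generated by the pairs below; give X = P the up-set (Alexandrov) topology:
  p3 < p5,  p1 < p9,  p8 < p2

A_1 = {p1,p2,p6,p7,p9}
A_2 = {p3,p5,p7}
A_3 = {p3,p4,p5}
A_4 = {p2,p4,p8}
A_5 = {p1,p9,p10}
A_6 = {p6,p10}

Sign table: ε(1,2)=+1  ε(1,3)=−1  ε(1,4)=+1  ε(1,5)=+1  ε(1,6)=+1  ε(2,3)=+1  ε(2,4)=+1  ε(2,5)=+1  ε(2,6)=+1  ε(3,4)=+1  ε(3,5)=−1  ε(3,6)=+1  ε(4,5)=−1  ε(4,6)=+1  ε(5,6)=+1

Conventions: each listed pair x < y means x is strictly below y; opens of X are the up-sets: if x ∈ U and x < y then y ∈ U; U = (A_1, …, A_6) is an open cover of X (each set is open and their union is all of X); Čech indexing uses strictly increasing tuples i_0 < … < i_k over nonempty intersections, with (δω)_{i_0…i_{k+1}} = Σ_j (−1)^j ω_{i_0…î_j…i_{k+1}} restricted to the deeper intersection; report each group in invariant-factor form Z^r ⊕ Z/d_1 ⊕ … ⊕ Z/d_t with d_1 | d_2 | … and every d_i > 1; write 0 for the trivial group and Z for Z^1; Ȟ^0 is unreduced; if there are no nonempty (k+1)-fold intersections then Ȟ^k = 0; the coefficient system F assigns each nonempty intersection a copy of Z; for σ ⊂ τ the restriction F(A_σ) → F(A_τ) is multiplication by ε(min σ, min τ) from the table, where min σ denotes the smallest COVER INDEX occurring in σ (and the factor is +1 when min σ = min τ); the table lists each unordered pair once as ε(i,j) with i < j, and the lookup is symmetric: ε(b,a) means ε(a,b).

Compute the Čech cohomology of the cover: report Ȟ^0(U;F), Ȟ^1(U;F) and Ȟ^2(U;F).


nonempty overlaps:
  A12={p7} A14={p2} A15={p1,p9} A16={p6} A23={p3,p5} A34={p4} A56={p10}
C dims 6,7; δ0: rk 5, SNF 1^5
degree 0: 6−5−0 = 1 → Ȟ^0 ≅ Z
degree 1: 7−0−5 = 2 → Ȟ^1 ≅ Z^2
degree 2: 0−0−0 = 0 → Ȟ^2 ≅ 0

Ȟ^0(U;F) ≅ Z, Ȟ^1(U;F) ≅ Z^2, Ȟ^2(U;F) ≅ 0


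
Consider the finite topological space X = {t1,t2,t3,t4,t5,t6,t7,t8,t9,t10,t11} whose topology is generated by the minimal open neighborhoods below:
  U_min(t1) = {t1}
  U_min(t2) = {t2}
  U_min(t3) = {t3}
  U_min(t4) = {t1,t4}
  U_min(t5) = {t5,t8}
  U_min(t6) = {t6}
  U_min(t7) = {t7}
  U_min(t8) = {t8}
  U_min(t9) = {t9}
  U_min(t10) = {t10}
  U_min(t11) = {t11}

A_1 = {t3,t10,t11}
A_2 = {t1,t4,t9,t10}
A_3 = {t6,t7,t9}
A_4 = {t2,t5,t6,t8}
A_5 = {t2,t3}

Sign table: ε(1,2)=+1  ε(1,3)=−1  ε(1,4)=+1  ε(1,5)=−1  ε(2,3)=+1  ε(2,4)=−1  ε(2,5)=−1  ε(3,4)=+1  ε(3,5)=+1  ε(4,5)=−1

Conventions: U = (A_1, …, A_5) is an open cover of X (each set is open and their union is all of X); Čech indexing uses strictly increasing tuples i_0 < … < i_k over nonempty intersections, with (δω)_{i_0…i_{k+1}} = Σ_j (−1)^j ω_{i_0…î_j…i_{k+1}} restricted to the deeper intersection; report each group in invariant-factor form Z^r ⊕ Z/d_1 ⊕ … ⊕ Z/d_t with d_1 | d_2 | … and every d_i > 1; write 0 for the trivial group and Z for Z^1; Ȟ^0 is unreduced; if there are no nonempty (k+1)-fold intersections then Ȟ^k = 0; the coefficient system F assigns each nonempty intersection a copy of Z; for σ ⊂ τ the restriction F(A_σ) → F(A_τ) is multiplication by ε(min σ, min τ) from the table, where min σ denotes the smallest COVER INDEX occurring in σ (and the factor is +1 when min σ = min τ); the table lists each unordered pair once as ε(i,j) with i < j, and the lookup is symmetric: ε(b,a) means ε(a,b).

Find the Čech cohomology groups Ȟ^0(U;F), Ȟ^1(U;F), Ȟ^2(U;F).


Ȟ^0 = Z; Ȟ^1 = Z; Ȟ^2 = 0

cover nerve:
  A12={t10} A15={t3} A23={t9} A34={t6} A45={t2}
C dims 5,5; δ0: rk 4, SNF 1^4
Ȟ^0: (5−4)−0=1 ⇒ Z
Ȟ^1: (5−0)−4=1 ⇒ Z
Ȟ^2: (0−0)−0=0 ⇒ 0


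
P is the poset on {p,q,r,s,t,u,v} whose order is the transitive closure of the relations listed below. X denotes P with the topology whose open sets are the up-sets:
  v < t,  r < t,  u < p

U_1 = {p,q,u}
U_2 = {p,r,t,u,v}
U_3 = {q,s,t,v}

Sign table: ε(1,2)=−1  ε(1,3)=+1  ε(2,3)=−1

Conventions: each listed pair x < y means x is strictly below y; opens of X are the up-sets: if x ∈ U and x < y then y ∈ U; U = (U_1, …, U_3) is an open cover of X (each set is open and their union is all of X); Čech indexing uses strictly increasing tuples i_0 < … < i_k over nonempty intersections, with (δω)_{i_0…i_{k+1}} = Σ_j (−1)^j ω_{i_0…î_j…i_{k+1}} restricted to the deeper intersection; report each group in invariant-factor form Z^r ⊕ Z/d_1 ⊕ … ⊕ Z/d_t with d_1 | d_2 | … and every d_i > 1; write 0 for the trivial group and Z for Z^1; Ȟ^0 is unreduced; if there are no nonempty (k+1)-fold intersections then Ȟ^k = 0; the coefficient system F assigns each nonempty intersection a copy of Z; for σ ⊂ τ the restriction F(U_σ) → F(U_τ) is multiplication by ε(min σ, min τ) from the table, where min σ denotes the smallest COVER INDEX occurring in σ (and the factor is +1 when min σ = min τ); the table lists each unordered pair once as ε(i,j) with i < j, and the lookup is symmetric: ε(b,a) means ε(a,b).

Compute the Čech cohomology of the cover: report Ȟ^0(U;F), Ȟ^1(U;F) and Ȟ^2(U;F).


Ȟ^0 ≅ Z,  Ȟ^1 ≅ Z,  Ȟ^2 ≅ 0

nonempty intersections:
  U12={p,u} U13={q} U23={t,v}
C dims 3,3; δ0: rk 2, SNF 1^2
Ȟ^0: (3−2)−0=1 ⇒ Z
Ȟ^1: (3−0)−2=1 ⇒ Z
Ȟ^2: (0−0)−0=0 ⇒ 0


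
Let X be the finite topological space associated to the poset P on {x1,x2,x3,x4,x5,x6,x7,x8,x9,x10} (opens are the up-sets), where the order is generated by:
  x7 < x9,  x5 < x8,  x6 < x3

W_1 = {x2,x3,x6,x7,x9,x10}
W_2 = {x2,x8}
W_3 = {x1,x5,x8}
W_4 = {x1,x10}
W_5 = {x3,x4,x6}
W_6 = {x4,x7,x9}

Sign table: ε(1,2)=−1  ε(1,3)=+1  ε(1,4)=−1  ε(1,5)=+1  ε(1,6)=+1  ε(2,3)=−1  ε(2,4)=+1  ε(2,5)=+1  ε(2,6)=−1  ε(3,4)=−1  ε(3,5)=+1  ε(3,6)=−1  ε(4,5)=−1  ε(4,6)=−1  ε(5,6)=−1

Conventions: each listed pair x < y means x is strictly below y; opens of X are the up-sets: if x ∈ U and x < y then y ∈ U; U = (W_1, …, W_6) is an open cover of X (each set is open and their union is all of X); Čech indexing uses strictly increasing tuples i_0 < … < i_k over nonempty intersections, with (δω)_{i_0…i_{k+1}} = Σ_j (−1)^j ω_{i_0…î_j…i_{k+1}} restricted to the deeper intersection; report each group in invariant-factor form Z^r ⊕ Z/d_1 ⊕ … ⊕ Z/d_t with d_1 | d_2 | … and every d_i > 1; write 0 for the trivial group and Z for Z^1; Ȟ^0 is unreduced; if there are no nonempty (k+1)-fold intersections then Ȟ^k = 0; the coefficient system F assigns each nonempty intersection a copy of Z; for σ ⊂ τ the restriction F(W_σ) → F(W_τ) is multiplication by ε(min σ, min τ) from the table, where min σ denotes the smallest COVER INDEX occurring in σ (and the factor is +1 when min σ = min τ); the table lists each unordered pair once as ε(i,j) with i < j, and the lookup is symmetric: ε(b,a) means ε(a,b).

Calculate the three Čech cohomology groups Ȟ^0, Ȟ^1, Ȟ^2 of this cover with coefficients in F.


nonempty overlaps:
  W12={x2} W14={x10} W15={x3,x6} W16={x7,x9} W23={x8} W34={x1} W56={x4}
C dims 6,7; δ0: rk 6, SNF 1^5·2
degree 0: 6−6−0 = 0 → Ȟ^0 ≅ 0
degree 1: 7−0−6 = 1 plus torsion [2] → Ȟ^1 ≅ Z ⊕ Z/2
degree 2: 0−0−0 = 0 → Ȟ^2 ≅ 0

Ȟ^0 = 0,  Ȟ^1 = Z ⊕ Z/2,  Ȟ^2 = 0


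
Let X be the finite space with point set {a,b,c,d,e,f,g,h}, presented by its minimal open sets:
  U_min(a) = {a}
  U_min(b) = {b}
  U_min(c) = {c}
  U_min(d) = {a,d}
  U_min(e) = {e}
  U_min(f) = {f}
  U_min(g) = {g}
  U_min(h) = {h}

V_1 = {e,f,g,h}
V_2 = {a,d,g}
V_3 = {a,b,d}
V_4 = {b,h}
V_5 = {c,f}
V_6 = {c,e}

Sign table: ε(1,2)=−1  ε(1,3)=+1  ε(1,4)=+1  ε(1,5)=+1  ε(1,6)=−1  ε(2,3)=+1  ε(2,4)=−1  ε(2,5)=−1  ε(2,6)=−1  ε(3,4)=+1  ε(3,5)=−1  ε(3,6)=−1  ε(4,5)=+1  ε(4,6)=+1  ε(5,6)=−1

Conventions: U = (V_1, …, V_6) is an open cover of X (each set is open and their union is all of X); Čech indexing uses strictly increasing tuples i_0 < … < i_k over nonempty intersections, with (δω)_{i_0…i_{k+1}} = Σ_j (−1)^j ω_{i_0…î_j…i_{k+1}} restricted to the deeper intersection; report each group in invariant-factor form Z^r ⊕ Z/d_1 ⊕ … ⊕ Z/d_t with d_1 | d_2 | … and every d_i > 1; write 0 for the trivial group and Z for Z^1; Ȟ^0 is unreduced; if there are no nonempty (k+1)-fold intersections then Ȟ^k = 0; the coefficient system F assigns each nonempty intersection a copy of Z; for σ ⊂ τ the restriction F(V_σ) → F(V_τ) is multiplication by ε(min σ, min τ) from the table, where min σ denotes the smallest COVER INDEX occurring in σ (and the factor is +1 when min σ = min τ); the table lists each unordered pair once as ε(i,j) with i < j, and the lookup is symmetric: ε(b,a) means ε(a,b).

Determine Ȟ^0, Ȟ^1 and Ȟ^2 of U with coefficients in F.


Ȟ^0(U;F) ≅ 0, Ȟ^1(U;F) ≅ Z ⊕ Z/2 and Ȟ^2(U;F) ≅ 0

nerve of the cover:
  V12={g} V14={h} V15={f} V16={e} V23={a,d} V34={b} V56={c}
C dims 6,7; δ0: rk 6, SNF 1^5·2
Ȟ^0 = (6 − 6) − 0 = 0, so Ȟ^0 ≅ 0
Ȟ^1 = (7 − 0) − 6 = 1 plus torsion [2], so Ȟ^1 ≅ Z ⊕ Z/2
Ȟ^2 = (0 − 0) − 0 = 0, so Ȟ^2 ≅ 0


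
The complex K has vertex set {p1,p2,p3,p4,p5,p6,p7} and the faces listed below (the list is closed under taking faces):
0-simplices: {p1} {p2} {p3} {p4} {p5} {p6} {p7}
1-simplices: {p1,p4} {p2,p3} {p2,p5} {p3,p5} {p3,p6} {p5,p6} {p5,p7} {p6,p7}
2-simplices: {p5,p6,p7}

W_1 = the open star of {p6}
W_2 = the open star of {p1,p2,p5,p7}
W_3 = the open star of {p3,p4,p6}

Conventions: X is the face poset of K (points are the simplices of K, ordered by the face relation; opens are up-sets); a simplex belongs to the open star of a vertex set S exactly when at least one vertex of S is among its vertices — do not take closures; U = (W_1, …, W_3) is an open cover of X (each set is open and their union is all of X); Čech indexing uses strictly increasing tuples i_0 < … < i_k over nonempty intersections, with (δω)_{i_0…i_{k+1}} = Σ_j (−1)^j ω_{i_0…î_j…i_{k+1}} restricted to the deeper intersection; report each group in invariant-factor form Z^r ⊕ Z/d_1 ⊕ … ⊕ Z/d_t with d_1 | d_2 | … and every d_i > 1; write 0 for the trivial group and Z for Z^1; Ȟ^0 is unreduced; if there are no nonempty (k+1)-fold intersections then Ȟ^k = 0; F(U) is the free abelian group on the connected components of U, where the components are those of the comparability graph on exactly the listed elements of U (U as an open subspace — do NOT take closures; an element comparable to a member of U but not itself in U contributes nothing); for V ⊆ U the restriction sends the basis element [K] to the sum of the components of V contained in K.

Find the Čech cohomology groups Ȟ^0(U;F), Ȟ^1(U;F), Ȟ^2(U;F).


Ȟ^0(U;F) ≅ Z^2, Ȟ^1(U;F) ≅ Z^2 and Ȟ^2(U;F) ≅ 0

nerve of the cover:
  W1={{p6},{p3,p6},{p5,p6},{p6,p7},{p5,p6,p7}} W2={{p1},{p2},{p5},{p7},{p1,p4},{p2,p3},{p2,p5},{p3,p5},{p5,p6},{p5,p7},{p6,p7},{p5,p6,p7}} W3={{p3},{p4},{p6},{p1,p4},{p2,p3},{p3,p5},{p3,p6},{p5,p6},{p6,p7},{p5,p6,p7}}
  W12={{p5,p6},{p6,p7},{p5,p6,p7}} W13={{p6},{p3,p6},{p5,p6},{p6,p7},{p5,p6,p7}} W23={{p1,p4},{p2,p3},{p3,p5},{p5,p6},{p6,p7},{p5,p6,p7}}
  W123={{p5,p6},{p6,p7},{p5,p6,p7}}
components per intersection:
  W1: {{p6},{p3,p6},{p5,p6},{p6,p7},{p5,p6,p7}}
  W2: {{p1},{p1,p4}} {{p2},{p5},{p7},{p2,p3},{p2,p5},{p3,p5},{p5,p6},{p5,p7},{p6,p7},{p5,p6,p7}}
  W3: {{p3},{p6},{p2,p3},{p3,p5},{p3,p6},{p5,p6},{p6,p7},{p5,p6,p7}} {{p4},{p1,p4}}
  W12: {{p5,p6},{p6,p7},{p5,p6,p7}}
  W13: {{p6},{p3,p6},{p5,p6},{p6,p7},{p5,p6,p7}}
  W23: {{p1,p4}} {{p2,p3}} {{p3,p5}} {{p5,p6},{p6,p7},{p5,p6,p7}}
  W123: {{p5,p6},{p6,p7},{p5,p6,p7}}
C dims 5,6,1; δ0: rk 3, SNF 1^3; δ1: rk 1, SNF 1^1
Ȟ^0 = (5 − 3) − 0 = 2, so Ȟ^0 ≅ Z^2
Ȟ^1 = (6 − 1) − 3 = 2, so Ȟ^1 ≅ Z^2
Ȟ^2 = (1 − 0) − 1 = 0, so Ȟ^2 ≅ 0


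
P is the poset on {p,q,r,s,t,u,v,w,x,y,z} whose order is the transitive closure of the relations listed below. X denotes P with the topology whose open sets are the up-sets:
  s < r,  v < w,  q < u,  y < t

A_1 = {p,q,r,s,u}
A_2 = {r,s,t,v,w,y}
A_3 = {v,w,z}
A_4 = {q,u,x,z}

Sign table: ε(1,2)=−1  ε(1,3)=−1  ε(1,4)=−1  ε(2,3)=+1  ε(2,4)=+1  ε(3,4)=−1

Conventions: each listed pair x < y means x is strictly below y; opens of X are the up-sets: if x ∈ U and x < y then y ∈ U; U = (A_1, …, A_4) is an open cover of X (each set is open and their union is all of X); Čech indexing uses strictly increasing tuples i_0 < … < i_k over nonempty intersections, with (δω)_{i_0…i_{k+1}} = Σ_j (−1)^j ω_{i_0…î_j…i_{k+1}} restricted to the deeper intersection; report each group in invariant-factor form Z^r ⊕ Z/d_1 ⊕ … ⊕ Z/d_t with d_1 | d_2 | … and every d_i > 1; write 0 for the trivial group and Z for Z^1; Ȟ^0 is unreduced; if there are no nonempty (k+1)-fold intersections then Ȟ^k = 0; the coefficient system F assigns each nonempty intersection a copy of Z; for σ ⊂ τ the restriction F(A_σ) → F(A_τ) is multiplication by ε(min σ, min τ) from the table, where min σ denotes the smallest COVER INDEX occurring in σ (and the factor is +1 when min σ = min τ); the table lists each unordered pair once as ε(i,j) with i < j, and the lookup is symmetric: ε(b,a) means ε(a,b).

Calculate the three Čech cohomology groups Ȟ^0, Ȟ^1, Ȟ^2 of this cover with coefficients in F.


Ȟ^0 ≅ 0, Ȟ^1 ≅ Z/2, Ȟ^2 ≅ 0

cover nerve:
  A12={r,s} A14={q,u} A23={v,w} A34={z}
C dims 4,4; δ0: rk 4, SNF 1^3·2
Ȟ^0: (4−4)−0=0 ⇒ 0
Ȟ^1: (4−0)−4=0 plus torsion [2] ⇒ Z/2
Ȟ^2: (0−0)−0=0 ⇒ 0


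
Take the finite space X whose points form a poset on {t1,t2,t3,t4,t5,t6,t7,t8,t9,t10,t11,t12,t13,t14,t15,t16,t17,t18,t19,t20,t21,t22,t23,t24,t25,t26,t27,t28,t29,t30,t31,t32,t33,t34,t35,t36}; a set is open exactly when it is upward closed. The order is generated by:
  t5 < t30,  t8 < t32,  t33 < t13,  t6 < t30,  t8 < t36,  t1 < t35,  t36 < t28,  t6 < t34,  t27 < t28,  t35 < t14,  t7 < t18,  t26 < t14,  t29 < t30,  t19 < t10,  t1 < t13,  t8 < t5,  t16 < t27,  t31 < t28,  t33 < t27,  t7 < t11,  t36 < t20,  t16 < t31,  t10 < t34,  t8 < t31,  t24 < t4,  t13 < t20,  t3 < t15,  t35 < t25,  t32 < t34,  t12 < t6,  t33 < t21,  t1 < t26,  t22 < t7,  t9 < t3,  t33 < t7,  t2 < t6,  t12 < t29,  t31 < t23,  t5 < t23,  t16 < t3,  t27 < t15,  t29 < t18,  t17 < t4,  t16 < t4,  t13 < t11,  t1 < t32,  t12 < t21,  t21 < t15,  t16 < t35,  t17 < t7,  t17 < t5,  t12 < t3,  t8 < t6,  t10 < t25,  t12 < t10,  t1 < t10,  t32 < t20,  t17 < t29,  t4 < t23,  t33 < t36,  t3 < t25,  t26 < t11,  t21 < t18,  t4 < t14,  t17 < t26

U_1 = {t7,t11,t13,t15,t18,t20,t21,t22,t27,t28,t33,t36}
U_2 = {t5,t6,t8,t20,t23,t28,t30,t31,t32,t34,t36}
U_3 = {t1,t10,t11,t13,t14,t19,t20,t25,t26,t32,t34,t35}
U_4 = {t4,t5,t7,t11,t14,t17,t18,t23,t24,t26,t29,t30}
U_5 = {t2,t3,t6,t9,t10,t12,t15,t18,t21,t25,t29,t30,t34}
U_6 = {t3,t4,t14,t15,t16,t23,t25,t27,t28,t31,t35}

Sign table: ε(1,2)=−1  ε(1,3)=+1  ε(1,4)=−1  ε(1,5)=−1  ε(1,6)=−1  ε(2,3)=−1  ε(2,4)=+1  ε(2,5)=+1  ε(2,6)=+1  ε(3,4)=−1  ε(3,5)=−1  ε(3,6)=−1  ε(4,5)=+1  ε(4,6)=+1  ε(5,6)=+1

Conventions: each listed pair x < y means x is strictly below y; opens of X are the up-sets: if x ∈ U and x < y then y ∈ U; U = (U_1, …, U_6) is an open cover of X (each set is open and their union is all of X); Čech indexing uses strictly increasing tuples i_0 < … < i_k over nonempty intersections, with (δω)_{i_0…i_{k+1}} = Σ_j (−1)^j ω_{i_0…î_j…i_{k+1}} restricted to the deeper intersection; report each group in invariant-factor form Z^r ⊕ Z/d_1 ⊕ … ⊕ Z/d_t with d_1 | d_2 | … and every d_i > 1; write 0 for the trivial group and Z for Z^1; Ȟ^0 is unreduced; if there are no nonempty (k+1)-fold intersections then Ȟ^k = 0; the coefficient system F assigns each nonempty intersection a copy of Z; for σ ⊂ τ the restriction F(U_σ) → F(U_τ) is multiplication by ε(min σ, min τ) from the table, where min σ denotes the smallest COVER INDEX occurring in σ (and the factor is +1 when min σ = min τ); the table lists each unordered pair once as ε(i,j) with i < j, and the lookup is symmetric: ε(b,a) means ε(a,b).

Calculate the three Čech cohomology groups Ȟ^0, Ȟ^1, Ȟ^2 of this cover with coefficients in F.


Ȟ^0 ≅ Z; Ȟ^1 ≅ 0; Ȟ^2 ≅ Z/2

nerve simplices:
  U12={t20,t28,t36} U13={t11,t13,t20} U14={t7,t11,t18} U15={t15,t18,t21} U16={t15,t27,t28} U23={t20,t32,t34} U24={t5,t23,t30} U25={t6,t30,t34} U26={t23,t28,t31} U34={t11,t14,t26} U35={t10,t25,t34} U36={t14,t25,t35} U45={t18,t29,t30} U46={t4,t14,t23} U56={t3,t15,t25}
  U123={t20} U126={t28} U134={t11} U145={t18} U156={t15} U235={t34} U245={t30} U246={t23} U346={t14} U356={t25}
C dims 6,15,10; δ0: rk 5, SNF 1^5; δ1: rk 10, SNF 1^9·2
degree 0: 6−5−0 = 1 → Ȟ^0 ≅ Z
degree 1: 15−10−5 = 0 → Ȟ^1 ≅ 0
degree 2: 10−0−10 = 0 plus torsion [2] → Ȟ^2 ≅ Z/2


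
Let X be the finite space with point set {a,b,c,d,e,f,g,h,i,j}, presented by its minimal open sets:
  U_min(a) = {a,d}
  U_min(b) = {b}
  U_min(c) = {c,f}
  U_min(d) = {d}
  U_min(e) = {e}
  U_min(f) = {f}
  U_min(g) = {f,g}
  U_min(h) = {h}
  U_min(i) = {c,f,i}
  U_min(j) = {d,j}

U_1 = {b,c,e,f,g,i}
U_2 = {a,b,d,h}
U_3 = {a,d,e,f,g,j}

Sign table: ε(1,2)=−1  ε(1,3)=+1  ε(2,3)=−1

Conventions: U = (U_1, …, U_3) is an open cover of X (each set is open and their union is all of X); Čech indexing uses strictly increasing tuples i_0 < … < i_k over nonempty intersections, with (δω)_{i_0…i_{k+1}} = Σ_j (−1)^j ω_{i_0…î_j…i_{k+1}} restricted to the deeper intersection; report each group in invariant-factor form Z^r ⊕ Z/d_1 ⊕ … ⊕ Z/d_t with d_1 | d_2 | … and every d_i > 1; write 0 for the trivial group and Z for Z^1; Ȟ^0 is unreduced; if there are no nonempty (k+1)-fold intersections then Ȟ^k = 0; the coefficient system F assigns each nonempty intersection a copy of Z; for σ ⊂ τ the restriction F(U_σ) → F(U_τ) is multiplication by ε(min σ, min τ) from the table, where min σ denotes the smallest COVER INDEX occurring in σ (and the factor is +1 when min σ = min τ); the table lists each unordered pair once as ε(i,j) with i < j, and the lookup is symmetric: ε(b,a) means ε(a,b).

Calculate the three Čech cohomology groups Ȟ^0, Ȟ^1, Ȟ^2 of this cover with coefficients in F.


Ȟ^0 = Z, Ȟ^1 = Z, Ȟ^2 = 0

nerve of the cover:
  U12={b} U13={e,f,g} U23={a,d}
C dims 3,3; δ0: rk 2, SNF 1^2
Ȟ^0 = (3 − 2) − 0 = 1, so Ȟ^0 ≅ Z
Ȟ^1 = (3 − 0) − 2 = 1, so Ȟ^1 ≅ Z
Ȟ^2 = (0 − 0) − 0 = 0, so Ȟ^2 ≅ 0


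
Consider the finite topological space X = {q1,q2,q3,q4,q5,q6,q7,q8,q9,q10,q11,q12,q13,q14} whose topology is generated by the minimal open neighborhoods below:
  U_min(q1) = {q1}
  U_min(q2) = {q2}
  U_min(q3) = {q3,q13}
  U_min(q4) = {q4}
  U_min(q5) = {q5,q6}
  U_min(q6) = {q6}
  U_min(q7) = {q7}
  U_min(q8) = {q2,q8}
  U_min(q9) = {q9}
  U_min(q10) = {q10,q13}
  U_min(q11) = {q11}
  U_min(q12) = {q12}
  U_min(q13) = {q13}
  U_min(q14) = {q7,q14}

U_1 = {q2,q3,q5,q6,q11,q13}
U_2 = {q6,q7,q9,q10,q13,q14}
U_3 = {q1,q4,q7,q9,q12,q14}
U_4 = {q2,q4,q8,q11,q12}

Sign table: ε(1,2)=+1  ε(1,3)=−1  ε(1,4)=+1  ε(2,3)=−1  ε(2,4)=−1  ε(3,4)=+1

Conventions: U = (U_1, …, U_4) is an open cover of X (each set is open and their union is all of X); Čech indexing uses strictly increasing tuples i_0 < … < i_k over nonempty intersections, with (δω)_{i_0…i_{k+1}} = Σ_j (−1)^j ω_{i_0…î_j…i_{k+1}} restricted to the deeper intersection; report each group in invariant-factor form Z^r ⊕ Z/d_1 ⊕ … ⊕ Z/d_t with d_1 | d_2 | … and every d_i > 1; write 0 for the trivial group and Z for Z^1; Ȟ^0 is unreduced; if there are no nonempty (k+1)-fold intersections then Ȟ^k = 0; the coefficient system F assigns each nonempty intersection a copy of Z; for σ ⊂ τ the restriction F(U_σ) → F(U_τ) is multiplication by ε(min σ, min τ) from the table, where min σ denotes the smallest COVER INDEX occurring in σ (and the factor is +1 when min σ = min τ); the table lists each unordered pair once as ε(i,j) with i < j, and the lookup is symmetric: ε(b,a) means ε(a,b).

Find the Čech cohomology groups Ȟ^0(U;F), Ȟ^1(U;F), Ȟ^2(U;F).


nerve of the cover:
  U12={q6,q13} U14={q2,q11} U23={q7,q9,q14} U34={q4,q12}
C dims 4,4; δ0: rk 4, SNF 1^3·2
Ȟ^0 = (4 − 4) − 0 = 0, so Ȟ^0 ≅ 0
Ȟ^1 = (4 − 0) − 4 = 0 plus torsion [2], so Ȟ^1 ≅ Z/2
Ȟ^2 = (0 − 0) − 0 = 0, so Ȟ^2 ≅ 0

Ȟ^0 = 0, Ȟ^1 = Z/2, Ȟ^2 = 0


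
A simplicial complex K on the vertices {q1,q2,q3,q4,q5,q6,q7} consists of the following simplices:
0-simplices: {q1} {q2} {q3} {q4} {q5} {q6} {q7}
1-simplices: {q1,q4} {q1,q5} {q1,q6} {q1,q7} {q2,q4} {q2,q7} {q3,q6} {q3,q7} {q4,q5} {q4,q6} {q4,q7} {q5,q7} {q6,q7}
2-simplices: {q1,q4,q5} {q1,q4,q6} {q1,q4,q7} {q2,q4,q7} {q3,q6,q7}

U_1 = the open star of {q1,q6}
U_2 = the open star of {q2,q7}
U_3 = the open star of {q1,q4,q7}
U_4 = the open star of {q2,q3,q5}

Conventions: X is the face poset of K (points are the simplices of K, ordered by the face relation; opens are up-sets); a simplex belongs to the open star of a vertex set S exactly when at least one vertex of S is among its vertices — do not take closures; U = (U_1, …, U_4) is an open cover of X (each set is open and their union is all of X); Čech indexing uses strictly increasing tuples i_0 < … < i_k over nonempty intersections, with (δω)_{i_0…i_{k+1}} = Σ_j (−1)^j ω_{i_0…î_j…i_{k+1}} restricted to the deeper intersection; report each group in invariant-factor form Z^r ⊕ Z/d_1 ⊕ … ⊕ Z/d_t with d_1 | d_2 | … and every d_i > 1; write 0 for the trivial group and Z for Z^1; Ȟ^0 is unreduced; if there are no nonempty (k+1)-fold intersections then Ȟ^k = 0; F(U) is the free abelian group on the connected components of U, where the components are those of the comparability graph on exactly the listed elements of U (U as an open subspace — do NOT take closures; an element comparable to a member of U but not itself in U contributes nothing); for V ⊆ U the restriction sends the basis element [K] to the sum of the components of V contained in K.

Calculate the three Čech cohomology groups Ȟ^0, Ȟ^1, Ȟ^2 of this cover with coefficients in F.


intersection data:
  U1={{q1},{q6},{q1,q4},{q1,q5},{q1,q6},{q1,q7},{q3,q6},{q4,q6},{q6,q7},{q1,q4,q5},{q1,q4,q6},{q1,q4,q7},{q3,q6,q7}} U2={{q2},{q7},{q1,q7},{q2,q4},{q2,q7},{q3,q7},{q4,q7},{q5,q7},{q6,q7},{q1,q4,q7},{q2,q4,q7},{q3,q6,q7}} U3={{q1},{q4},{q7},{q1,q4},{q1,q5},{q1,q6},{q1,q7},{q2,q4},{q2,q7},{q3,q7},{q4,q5},{q4,q6},{q4,q7},{q5,q7},{q6,q7},{q1,q4,q5},{q1,q4,q6},{q1,q4,q7},{q2,q4,q7},{q3,q6,q7}} U4={{q2},{q3},{q5},{q1,q5},{q2,q4},{q2,q7},{q3,q6},{q3,q7},{q4,q5},{q5,q7},{q1,q4,q5},{q2,q4,q7},{q3,q6,q7}}
  U12={{q1,q7},{q6,q7},{q1,q4,q7},{q3,q6,q7}} U13={{q1},{q1,q4},{q1,q5},{q1,q6},{q1,q7},{q4,q6},{q6,q7},{q1,q4,q5},{q1,q4,q6},{q1,q4,q7},{q3,q6,q7}} U14={{q1,q5},{q3,q6},{q1,q4,q5},{q3,q6,q7}} U23={{q7},{q1,q7},{q2,q4},{q2,q7},{q3,q7},{q4,q7},{q5,q7},{q6,q7},{q1,q4,q7},{q2,q4,q7},{q3,q6,q7}} U24={{q2},{q2,q4},{q2,q7},{q3,q7},{q5,q7},{q2,q4,q7},{q3,q6,q7}} U34={{q1,q5},{q2,q4},{q2,q7},{q3,q7},{q4,q5},{q5,q7},{q1,q4,q5},{q2,q4,q7},{q3,q6,q7}}
  U123={{q1,q7},{q6,q7},{q1,q4,q7},{q3,q6,q7}} U124={{q3,q6,q7}} U134={{q1,q5},{q1,q4,q5},{q3,q6,q7}} U234={{q2,q4},{q2,q7},{q3,q7},{q5,q7},{q2,q4,q7},{q3,q6,q7}}
  U1234={{q3,q6,q7}}
components per intersection:
  U1: {{q1},{q6},{q1,q4},{q1,q5},{q1,q6},{q1,q7},{q3,q6},{q4,q6},{q6,q7},{q1,q4,q5},{q1,q4,q6},{q1,q4,q7},{q3,q6,q7}}
  U2: {{q2},{q7},{q1,q7},{q2,q4},{q2,q7},{q3,q7},{q4,q7},{q5,q7},{q6,q7},{q1,q4,q7},{q2,q4,q7},{q3,q6,q7}}
  U3: {{q1},{q4},{q7},{q1,q4},{q1,q5},{q1,q6},{q1,q7},{q2,q4},{q2,q7},{q3,q7},{q4,q5},{q4,q6},{q4,q7},{q5,q7},{q6,q7},{q1,q4,q5},{q1,q4,q6},{q1,q4,q7},{q2,q4,q7},{q3,q6,q7}}
  U4: {{q2},{q2,q4},{q2,q7},{q2,q4,q7}} {{q3},{q3,q6},{q3,q7},{q3,q6,q7}} {{q5},{q1,q5},{q4,q5},{q5,q7},{q1,q4,q5}}
  U12: {{q1,q7},{q1,q4,q7}} {{q6,q7},{q3,q6,q7}}
  U13: {{q1},{q1,q4},{q1,q5},{q1,q6},{q1,q7},{q4,q6},{q1,q4,q5},{q1,q4,q6},{q1,q4,q7}} {{q6,q7},{q3,q6,q7}}
  U14: {{q1,q5},{q1,q4,q5}} {{q3,q6},{q3,q6,q7}}
  U23: {{q7},{q1,q7},{q2,q4},{q2,q7},{q3,q7},{q4,q7},{q5,q7},{q6,q7},{q1,q4,q7},{q2,q4,q7},{q3,q6,q7}}
  U24: {{q2},{q2,q4},{q2,q7},{q2,q4,q7}} {{q3,q7},{q3,q6,q7}} {{q5,q7}}
  U34: {{q1,q5},{q4,q5},{q1,q4,q5}} {{q2,q4},{q2,q7},{q2,q4,q7}} {{q3,q7},{q3,q6,q7}} {{q5,q7}}
  U123: {{q1,q7},{q1,q4,q7}} {{q6,q7},{q3,q6,q7}}
  U124: {{q3,q6,q7}}
  U134: {{q1,q5},{q1,q4,q5}} {{q3,q6,q7}}
  U234: {{q2,q4},{q2,q7},{q2,q4,q7}} {{q3,q7},{q3,q6,q7}} {{q5,q7}}
  U1234: {{q3,q6,q7}}
C dims 6,14,8,1; δ0: rk 5, SNF 1^5; δ1: rk 7, SNF 1^7; δ2: rk 1, SNF 1^1
Ȟ^0 = (6 − 5) − 0 = 1, so Ȟ^0 ≅ Z
Ȟ^1 = (14 − 7) − 5 = 2, so Ȟ^1 ≅ Z^2
Ȟ^2 = (8 − 1) − 7 = 0, so Ȟ^2 ≅ 0

Ȟ^0 = Z, Ȟ^1 = Z^2, Ȟ^2 = 0


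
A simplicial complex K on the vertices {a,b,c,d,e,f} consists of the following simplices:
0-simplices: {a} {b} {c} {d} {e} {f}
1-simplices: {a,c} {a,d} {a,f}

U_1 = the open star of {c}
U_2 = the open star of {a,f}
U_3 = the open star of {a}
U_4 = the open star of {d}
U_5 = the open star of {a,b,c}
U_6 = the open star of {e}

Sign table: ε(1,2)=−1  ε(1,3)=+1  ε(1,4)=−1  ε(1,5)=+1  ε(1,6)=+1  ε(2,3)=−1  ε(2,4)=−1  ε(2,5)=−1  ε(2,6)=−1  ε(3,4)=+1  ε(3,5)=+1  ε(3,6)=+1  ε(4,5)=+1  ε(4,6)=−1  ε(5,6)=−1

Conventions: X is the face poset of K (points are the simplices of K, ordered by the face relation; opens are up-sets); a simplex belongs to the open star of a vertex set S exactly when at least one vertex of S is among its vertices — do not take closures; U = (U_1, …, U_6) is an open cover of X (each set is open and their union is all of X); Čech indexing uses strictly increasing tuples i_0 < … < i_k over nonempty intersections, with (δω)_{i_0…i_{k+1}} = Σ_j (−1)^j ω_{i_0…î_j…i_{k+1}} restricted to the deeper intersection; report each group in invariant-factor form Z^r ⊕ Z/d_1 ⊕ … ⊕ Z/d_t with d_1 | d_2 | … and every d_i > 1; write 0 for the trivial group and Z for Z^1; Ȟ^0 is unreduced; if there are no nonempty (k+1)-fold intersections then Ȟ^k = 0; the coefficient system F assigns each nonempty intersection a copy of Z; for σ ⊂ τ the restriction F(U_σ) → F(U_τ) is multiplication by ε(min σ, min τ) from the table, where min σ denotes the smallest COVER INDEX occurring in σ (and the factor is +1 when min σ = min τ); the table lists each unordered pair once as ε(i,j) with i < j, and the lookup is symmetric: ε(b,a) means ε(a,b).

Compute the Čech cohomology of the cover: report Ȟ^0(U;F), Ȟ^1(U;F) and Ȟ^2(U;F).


nerve simplices:
  U1={{c},{a,c}} U2={{a},{f},{a,c},{a,d},{a,f}} U3={{a},{a,c},{a,d},{a,f}} U4={{d},{a,d}} U5={{a},{b},{c},{a,c},{a,d},{a,f}} U6={{e}}
  U12={{a,c}} U13={{a,c}} U15={{c},{a,c}} U23={{a},{a,c},{a,d},{a,f}} U24={{a,d}} U25={{a},{a,c},{a,d},{a,f}} U34={{a,d}} U35={{a},{a,c},{a,d},{a,f}} U45={{a,d}}
  U123={{a,c}} U125={{a,c}} U135={{a,c}} U234={{a,d}} U235={{a},{a,c},{a,d},{a,f}} U245={{a,d}} U345={{a,d}}
  U1235={{a,c}} U2345={{a,d}}
C dims 6,9,7,2; δ0: rk 4, SNF 1^4; δ1: rk 5, SNF 1^5; δ2: rk 2, SNF 1^2
degree 0: 6−4−0 = 2 → Ȟ^0 ≅ Z^2
degree 1: 9−5−4 = 0 → Ȟ^1 ≅ 0
degree 2: 7−2−5 = 0 → Ȟ^2 ≅ 0

Ȟ^0 = Z^2, Ȟ^1 = 0, Ȟ^2 = 0


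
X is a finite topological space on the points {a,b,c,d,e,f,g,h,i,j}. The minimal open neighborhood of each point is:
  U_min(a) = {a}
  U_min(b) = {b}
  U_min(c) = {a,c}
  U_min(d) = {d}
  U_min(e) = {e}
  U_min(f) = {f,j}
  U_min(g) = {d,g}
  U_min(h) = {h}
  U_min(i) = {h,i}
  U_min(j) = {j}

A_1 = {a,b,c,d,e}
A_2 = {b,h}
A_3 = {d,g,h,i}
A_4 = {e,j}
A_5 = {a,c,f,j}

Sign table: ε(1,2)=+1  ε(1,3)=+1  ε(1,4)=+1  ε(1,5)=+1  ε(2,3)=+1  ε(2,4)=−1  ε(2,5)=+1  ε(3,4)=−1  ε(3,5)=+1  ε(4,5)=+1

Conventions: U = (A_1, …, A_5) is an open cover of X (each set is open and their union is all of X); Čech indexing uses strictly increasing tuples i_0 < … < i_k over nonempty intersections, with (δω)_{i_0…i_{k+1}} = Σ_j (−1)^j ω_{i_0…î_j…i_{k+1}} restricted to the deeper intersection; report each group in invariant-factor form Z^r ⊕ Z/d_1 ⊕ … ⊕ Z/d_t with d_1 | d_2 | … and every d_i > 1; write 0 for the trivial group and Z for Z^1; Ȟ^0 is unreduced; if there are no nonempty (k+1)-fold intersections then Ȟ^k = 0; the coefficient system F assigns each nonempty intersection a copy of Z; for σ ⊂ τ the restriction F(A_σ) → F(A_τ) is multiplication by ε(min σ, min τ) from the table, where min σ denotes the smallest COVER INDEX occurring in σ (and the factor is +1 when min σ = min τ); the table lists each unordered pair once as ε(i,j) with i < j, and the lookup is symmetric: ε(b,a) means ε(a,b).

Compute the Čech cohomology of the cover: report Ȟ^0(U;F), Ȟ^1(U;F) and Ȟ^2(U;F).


nonempty overlaps:
  A12={b} A13={d} A14={e} A15={a,c} A23={h} A45={j}
C dims 5,6; δ0: rk 4, SNF 1^4
degree 0: 5−4−0 = 1 → Ȟ^0 ≅ Z
degree 1: 6−0−4 = 2 → Ȟ^1 ≅ Z^2
degree 2: 0−0−0 = 0 → Ȟ^2 ≅ 0

Ȟ^0(U;F) ≅ Z, Ȟ^1(U;F) ≅ Z^2, Ȟ^2(U;F) ≅ 0


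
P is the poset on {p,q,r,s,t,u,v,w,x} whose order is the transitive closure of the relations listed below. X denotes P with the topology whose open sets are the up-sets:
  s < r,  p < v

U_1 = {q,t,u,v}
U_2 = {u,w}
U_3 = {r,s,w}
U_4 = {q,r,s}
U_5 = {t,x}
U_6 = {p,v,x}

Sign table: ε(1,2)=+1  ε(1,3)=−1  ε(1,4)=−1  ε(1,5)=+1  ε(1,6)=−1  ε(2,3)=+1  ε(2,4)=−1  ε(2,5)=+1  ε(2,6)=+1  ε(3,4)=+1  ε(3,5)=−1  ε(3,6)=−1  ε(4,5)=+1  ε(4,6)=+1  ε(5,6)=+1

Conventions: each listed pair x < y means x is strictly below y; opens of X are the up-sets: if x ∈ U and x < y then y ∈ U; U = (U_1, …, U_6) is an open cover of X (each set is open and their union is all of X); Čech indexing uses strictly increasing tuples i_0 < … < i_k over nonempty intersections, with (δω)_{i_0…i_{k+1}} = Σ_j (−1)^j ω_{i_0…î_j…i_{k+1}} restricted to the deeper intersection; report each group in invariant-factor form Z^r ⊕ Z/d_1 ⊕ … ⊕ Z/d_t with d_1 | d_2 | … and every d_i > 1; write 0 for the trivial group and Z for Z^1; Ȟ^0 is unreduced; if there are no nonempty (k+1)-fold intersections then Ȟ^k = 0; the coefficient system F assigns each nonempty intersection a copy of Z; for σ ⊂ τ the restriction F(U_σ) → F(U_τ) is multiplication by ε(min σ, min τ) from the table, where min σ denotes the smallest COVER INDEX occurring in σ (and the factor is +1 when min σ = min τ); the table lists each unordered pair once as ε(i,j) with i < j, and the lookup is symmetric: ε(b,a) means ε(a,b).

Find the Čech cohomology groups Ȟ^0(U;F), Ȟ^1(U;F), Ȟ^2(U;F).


cover nerve:
  U12={u} U14={q} U15={t} U16={v} U23={w} U34={r,s} U56={x}
C dims 6,7; δ0: rk 6, SNF 1^5·2
Ȟ^0: (6−6)−0=0 ⇒ 0
Ȟ^1: (7−0)−6=1 plus torsion [2] ⇒ Z ⊕ Z/2
Ȟ^2: (0−0)−0=0 ⇒ 0

Ȟ^0 ≅ 0, Ȟ^1 ≅ Z ⊕ Z/2, Ȟ^2 ≅ 0


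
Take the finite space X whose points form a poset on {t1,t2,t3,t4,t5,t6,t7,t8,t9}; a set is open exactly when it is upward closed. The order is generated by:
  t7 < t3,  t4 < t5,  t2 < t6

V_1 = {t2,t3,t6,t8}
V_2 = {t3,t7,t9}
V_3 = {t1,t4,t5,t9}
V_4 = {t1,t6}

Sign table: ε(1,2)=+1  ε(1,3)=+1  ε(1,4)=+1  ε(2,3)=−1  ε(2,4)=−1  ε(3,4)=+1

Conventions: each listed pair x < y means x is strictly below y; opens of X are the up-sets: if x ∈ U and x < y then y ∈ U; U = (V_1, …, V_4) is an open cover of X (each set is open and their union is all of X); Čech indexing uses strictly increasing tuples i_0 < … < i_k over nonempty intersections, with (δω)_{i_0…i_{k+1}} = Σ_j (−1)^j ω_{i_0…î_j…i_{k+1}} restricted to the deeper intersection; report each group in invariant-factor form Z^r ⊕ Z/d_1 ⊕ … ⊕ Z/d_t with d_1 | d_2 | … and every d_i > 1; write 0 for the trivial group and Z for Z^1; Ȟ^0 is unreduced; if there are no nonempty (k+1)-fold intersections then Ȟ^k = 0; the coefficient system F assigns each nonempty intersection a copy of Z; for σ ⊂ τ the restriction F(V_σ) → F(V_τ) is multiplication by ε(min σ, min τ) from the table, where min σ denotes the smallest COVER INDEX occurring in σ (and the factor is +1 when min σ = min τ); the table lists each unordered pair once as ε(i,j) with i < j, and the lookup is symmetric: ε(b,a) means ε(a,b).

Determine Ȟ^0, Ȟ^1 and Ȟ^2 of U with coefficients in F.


nonempty intersections:
  V12={t3} V14={t6} V23={t9} V34={t1}
C dims 4,4; δ0: rk 4, SNF 1^3·2
Ȟ^0: (4−4)−0=0 ⇒ 0
Ȟ^1: (4−0)−4=0 plus torsion [2] ⇒ Z/2
Ȟ^2: (0−0)−0=0 ⇒ 0

Ȟ^0 = 0, Ȟ^1 = Z/2 and Ȟ^2 = 0


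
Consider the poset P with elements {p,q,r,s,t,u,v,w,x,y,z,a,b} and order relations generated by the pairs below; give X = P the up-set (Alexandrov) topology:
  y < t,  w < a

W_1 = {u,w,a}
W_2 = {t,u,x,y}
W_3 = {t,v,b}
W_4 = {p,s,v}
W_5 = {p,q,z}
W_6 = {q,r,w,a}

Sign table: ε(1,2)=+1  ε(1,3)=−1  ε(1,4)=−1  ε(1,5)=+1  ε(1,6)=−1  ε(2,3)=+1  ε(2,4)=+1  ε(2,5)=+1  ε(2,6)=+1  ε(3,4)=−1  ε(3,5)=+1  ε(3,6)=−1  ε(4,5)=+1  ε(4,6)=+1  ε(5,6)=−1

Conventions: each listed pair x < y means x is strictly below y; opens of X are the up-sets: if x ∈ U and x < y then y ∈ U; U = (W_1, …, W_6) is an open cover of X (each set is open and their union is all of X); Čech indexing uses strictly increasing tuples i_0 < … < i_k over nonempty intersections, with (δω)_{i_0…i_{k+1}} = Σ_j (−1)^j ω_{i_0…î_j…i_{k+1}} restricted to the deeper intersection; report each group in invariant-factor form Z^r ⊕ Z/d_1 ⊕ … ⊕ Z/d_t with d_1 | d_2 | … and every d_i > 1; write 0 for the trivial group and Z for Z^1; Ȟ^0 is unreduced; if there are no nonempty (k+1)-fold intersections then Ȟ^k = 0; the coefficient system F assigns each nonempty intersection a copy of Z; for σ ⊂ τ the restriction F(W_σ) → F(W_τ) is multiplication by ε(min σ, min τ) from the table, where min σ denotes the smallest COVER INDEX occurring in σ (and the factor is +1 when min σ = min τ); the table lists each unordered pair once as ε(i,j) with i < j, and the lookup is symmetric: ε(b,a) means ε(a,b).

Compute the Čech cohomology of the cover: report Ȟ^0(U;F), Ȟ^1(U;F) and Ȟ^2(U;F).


Ȟ^0 = 0, Ȟ^1 = Z/2, Ȟ^2 = 0

intersection data:
  W12={u} W16={w,a} W23={t} W34={v} W45={p} W56={q}
C dims 6,6; δ0: rk 6, SNF 1^5·2
Ȟ^0 = (6 − 6) − 0 = 0, so Ȟ^0 ≅ 0
Ȟ^1 = (6 − 0) − 6 = 0 plus torsion [2], so Ȟ^1 ≅ Z/2
Ȟ^2 = (0 − 0) − 0 = 0, so Ȟ^2 ≅ 0


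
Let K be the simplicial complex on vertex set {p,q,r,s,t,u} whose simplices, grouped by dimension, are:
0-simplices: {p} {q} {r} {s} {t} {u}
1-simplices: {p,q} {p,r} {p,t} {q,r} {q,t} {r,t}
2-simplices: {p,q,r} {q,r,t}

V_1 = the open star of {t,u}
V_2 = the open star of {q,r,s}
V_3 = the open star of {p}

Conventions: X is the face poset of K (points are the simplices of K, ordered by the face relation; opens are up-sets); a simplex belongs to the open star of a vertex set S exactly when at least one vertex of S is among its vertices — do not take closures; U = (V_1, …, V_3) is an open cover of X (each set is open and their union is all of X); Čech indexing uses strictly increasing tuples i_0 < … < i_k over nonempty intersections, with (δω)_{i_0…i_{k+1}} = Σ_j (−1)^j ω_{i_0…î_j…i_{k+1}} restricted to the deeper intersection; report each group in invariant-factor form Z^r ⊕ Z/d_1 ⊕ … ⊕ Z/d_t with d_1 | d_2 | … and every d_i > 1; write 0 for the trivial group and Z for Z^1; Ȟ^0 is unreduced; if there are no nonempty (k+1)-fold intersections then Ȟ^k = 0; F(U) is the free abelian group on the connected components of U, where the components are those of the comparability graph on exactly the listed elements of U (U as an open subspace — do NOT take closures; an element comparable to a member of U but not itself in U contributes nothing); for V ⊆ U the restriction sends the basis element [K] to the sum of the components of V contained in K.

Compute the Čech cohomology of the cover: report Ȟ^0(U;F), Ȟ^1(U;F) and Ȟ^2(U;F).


Ȟ^0 ≅ Z^3; Ȟ^1 ≅ Z; Ȟ^2 ≅ 0

nerve simplices:
  V1={{t},{u},{p,t},{q,t},{r,t},{q,r,t}} V2={{q},{r},{s},{p,q},{p,r},{q,r},{q,t},{r,t},{p,q,r},{q,r,t}} V3={{p},{p,q},{p,r},{p,t},{p,q,r}}
  V12={{q,t},{r,t},{q,r,t}} V13={{p,t}} V23={{p,q},{p,r},{p,q,r}}
components per intersection:
  V1: {{t},{p,t},{q,t},{r,t},{q,r,t}} {{u}}
  V2: {{q},{r},{p,q},{p,r},{q,r},{q,t},{r,t},{p,q,r},{q,r,t}} {{s}}
  V3: {{p},{p,q},{p,r},{p,t},{p,q,r}}
  V12: {{q,t},{r,t},{q,r,t}}
  V13: {{p,t}}
  V23: {{p,q},{p,r},{p,q,r}}
C dims 5,3; δ0: rk 2, SNF 1^2
degree 0: 5−2−0 = 3 → Ȟ^0 ≅ Z^3
degree 1: 3−0−2 = 1 → Ȟ^1 ≅ Z
degree 2: 0−0−0 = 0 → Ȟ^2 ≅ 0
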